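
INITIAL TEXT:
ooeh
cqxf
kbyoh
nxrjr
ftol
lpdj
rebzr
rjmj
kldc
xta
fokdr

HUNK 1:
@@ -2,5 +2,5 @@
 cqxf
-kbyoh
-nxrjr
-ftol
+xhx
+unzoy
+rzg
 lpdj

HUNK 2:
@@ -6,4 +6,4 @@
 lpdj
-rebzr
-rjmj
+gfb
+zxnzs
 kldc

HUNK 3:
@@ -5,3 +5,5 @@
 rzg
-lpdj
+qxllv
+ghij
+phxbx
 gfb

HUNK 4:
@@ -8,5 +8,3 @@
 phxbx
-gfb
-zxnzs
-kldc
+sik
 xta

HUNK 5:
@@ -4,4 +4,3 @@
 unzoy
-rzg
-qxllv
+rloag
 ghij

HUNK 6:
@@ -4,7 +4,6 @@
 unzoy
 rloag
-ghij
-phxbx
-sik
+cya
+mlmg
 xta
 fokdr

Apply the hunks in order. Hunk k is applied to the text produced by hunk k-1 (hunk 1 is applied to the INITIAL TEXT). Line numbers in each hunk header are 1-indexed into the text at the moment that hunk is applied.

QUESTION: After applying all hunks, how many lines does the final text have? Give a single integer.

Hunk 1: at line 2 remove [kbyoh,nxrjr,ftol] add [xhx,unzoy,rzg] -> 11 lines: ooeh cqxf xhx unzoy rzg lpdj rebzr rjmj kldc xta fokdr
Hunk 2: at line 6 remove [rebzr,rjmj] add [gfb,zxnzs] -> 11 lines: ooeh cqxf xhx unzoy rzg lpdj gfb zxnzs kldc xta fokdr
Hunk 3: at line 5 remove [lpdj] add [qxllv,ghij,phxbx] -> 13 lines: ooeh cqxf xhx unzoy rzg qxllv ghij phxbx gfb zxnzs kldc xta fokdr
Hunk 4: at line 8 remove [gfb,zxnzs,kldc] add [sik] -> 11 lines: ooeh cqxf xhx unzoy rzg qxllv ghij phxbx sik xta fokdr
Hunk 5: at line 4 remove [rzg,qxllv] add [rloag] -> 10 lines: ooeh cqxf xhx unzoy rloag ghij phxbx sik xta fokdr
Hunk 6: at line 4 remove [ghij,phxbx,sik] add [cya,mlmg] -> 9 lines: ooeh cqxf xhx unzoy rloag cya mlmg xta fokdr
Final line count: 9

Answer: 9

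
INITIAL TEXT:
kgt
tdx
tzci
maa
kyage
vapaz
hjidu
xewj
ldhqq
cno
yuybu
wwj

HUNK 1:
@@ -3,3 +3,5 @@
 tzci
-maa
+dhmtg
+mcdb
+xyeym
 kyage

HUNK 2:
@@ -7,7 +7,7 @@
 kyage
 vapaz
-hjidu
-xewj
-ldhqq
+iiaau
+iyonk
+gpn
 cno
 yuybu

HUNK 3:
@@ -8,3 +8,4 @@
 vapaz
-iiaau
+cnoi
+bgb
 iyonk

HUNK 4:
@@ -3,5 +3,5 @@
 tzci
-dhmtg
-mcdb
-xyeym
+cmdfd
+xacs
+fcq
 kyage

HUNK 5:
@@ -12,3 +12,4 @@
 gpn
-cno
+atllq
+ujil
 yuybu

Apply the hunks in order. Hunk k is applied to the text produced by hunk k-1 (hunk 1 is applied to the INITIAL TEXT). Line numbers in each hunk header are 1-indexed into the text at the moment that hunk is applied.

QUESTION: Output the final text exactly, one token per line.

Hunk 1: at line 3 remove [maa] add [dhmtg,mcdb,xyeym] -> 14 lines: kgt tdx tzci dhmtg mcdb xyeym kyage vapaz hjidu xewj ldhqq cno yuybu wwj
Hunk 2: at line 7 remove [hjidu,xewj,ldhqq] add [iiaau,iyonk,gpn] -> 14 lines: kgt tdx tzci dhmtg mcdb xyeym kyage vapaz iiaau iyonk gpn cno yuybu wwj
Hunk 3: at line 8 remove [iiaau] add [cnoi,bgb] -> 15 lines: kgt tdx tzci dhmtg mcdb xyeym kyage vapaz cnoi bgb iyonk gpn cno yuybu wwj
Hunk 4: at line 3 remove [dhmtg,mcdb,xyeym] add [cmdfd,xacs,fcq] -> 15 lines: kgt tdx tzci cmdfd xacs fcq kyage vapaz cnoi bgb iyonk gpn cno yuybu wwj
Hunk 5: at line 12 remove [cno] add [atllq,ujil] -> 16 lines: kgt tdx tzci cmdfd xacs fcq kyage vapaz cnoi bgb iyonk gpn atllq ujil yuybu wwj

Answer: kgt
tdx
tzci
cmdfd
xacs
fcq
kyage
vapaz
cnoi
bgb
iyonk
gpn
atllq
ujil
yuybu
wwj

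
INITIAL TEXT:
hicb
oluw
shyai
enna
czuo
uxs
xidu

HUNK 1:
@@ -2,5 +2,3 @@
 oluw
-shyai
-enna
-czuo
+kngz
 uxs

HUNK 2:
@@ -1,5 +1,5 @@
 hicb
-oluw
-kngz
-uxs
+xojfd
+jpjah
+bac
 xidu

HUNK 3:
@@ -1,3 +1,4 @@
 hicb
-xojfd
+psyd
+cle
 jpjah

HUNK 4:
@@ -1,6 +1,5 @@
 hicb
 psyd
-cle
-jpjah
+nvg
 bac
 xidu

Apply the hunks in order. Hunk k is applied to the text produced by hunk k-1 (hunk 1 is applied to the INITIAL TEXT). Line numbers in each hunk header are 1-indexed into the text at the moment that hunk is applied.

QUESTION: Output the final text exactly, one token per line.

Answer: hicb
psyd
nvg
bac
xidu

Derivation:
Hunk 1: at line 2 remove [shyai,enna,czuo] add [kngz] -> 5 lines: hicb oluw kngz uxs xidu
Hunk 2: at line 1 remove [oluw,kngz,uxs] add [xojfd,jpjah,bac] -> 5 lines: hicb xojfd jpjah bac xidu
Hunk 3: at line 1 remove [xojfd] add [psyd,cle] -> 6 lines: hicb psyd cle jpjah bac xidu
Hunk 4: at line 1 remove [cle,jpjah] add [nvg] -> 5 lines: hicb psyd nvg bac xidu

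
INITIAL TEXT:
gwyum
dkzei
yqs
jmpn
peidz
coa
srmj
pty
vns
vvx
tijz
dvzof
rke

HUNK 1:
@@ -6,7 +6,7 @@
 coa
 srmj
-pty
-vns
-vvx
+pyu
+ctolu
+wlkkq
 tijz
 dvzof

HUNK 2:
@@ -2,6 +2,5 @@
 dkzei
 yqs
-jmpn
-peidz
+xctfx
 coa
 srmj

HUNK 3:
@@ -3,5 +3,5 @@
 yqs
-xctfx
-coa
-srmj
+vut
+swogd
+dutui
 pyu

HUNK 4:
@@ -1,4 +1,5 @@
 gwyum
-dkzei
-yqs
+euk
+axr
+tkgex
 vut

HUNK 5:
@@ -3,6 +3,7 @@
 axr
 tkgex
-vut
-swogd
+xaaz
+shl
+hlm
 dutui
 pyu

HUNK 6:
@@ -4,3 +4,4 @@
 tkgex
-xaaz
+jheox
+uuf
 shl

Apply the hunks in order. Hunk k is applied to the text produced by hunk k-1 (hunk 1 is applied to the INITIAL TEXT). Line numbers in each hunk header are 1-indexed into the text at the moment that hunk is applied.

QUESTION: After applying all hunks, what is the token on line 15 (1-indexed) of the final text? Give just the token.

Hunk 1: at line 6 remove [pty,vns,vvx] add [pyu,ctolu,wlkkq] -> 13 lines: gwyum dkzei yqs jmpn peidz coa srmj pyu ctolu wlkkq tijz dvzof rke
Hunk 2: at line 2 remove [jmpn,peidz] add [xctfx] -> 12 lines: gwyum dkzei yqs xctfx coa srmj pyu ctolu wlkkq tijz dvzof rke
Hunk 3: at line 3 remove [xctfx,coa,srmj] add [vut,swogd,dutui] -> 12 lines: gwyum dkzei yqs vut swogd dutui pyu ctolu wlkkq tijz dvzof rke
Hunk 4: at line 1 remove [dkzei,yqs] add [euk,axr,tkgex] -> 13 lines: gwyum euk axr tkgex vut swogd dutui pyu ctolu wlkkq tijz dvzof rke
Hunk 5: at line 3 remove [vut,swogd] add [xaaz,shl,hlm] -> 14 lines: gwyum euk axr tkgex xaaz shl hlm dutui pyu ctolu wlkkq tijz dvzof rke
Hunk 6: at line 4 remove [xaaz] add [jheox,uuf] -> 15 lines: gwyum euk axr tkgex jheox uuf shl hlm dutui pyu ctolu wlkkq tijz dvzof rke
Final line 15: rke

Answer: rke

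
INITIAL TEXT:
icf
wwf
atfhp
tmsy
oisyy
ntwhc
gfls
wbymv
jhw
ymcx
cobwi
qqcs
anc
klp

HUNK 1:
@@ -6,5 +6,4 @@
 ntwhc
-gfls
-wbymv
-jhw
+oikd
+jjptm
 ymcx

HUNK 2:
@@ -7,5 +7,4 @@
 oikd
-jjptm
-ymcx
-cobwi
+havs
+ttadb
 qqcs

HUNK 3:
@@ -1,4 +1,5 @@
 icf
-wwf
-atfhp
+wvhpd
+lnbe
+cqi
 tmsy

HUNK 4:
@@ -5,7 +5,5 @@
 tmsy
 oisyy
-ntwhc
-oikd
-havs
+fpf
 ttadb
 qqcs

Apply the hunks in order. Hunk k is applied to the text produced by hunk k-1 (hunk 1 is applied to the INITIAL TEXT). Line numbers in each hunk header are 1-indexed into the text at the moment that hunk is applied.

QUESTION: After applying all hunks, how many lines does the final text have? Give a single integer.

Hunk 1: at line 6 remove [gfls,wbymv,jhw] add [oikd,jjptm] -> 13 lines: icf wwf atfhp tmsy oisyy ntwhc oikd jjptm ymcx cobwi qqcs anc klp
Hunk 2: at line 7 remove [jjptm,ymcx,cobwi] add [havs,ttadb] -> 12 lines: icf wwf atfhp tmsy oisyy ntwhc oikd havs ttadb qqcs anc klp
Hunk 3: at line 1 remove [wwf,atfhp] add [wvhpd,lnbe,cqi] -> 13 lines: icf wvhpd lnbe cqi tmsy oisyy ntwhc oikd havs ttadb qqcs anc klp
Hunk 4: at line 5 remove [ntwhc,oikd,havs] add [fpf] -> 11 lines: icf wvhpd lnbe cqi tmsy oisyy fpf ttadb qqcs anc klp
Final line count: 11

Answer: 11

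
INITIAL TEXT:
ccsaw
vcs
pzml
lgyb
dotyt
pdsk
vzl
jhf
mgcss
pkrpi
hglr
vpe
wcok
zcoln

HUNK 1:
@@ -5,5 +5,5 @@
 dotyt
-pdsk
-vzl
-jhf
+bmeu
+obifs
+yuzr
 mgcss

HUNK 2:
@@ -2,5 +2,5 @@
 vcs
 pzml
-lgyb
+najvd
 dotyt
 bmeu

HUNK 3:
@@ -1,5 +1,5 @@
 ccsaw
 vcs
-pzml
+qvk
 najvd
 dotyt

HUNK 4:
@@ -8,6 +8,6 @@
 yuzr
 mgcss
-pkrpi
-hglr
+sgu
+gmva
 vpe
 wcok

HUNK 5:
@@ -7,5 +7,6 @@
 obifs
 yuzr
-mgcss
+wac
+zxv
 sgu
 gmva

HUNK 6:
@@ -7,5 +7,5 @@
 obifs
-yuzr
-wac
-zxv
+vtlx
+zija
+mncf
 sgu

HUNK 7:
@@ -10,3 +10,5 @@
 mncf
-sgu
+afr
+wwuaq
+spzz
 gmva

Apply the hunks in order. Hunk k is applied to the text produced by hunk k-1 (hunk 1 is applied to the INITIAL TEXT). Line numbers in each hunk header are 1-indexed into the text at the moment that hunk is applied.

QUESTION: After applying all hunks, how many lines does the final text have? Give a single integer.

Answer: 17

Derivation:
Hunk 1: at line 5 remove [pdsk,vzl,jhf] add [bmeu,obifs,yuzr] -> 14 lines: ccsaw vcs pzml lgyb dotyt bmeu obifs yuzr mgcss pkrpi hglr vpe wcok zcoln
Hunk 2: at line 2 remove [lgyb] add [najvd] -> 14 lines: ccsaw vcs pzml najvd dotyt bmeu obifs yuzr mgcss pkrpi hglr vpe wcok zcoln
Hunk 3: at line 1 remove [pzml] add [qvk] -> 14 lines: ccsaw vcs qvk najvd dotyt bmeu obifs yuzr mgcss pkrpi hglr vpe wcok zcoln
Hunk 4: at line 8 remove [pkrpi,hglr] add [sgu,gmva] -> 14 lines: ccsaw vcs qvk najvd dotyt bmeu obifs yuzr mgcss sgu gmva vpe wcok zcoln
Hunk 5: at line 7 remove [mgcss] add [wac,zxv] -> 15 lines: ccsaw vcs qvk najvd dotyt bmeu obifs yuzr wac zxv sgu gmva vpe wcok zcoln
Hunk 6: at line 7 remove [yuzr,wac,zxv] add [vtlx,zija,mncf] -> 15 lines: ccsaw vcs qvk najvd dotyt bmeu obifs vtlx zija mncf sgu gmva vpe wcok zcoln
Hunk 7: at line 10 remove [sgu] add [afr,wwuaq,spzz] -> 17 lines: ccsaw vcs qvk najvd dotyt bmeu obifs vtlx zija mncf afr wwuaq spzz gmva vpe wcok zcoln
Final line count: 17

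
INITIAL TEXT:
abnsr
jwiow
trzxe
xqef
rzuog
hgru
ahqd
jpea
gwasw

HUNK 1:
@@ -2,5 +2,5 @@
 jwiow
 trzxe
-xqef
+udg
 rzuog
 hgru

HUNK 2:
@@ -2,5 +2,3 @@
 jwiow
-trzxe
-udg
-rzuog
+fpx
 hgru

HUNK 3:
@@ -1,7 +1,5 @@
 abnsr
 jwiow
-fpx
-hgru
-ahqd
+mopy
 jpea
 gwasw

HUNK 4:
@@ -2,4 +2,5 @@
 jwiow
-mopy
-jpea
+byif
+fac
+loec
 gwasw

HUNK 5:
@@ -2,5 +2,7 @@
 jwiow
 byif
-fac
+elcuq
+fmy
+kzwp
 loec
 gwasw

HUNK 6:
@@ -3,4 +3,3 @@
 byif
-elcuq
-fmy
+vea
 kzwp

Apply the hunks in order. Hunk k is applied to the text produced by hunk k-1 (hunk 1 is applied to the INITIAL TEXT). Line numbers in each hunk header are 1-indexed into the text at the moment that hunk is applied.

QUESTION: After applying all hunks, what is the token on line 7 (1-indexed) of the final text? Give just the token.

Answer: gwasw

Derivation:
Hunk 1: at line 2 remove [xqef] add [udg] -> 9 lines: abnsr jwiow trzxe udg rzuog hgru ahqd jpea gwasw
Hunk 2: at line 2 remove [trzxe,udg,rzuog] add [fpx] -> 7 lines: abnsr jwiow fpx hgru ahqd jpea gwasw
Hunk 3: at line 1 remove [fpx,hgru,ahqd] add [mopy] -> 5 lines: abnsr jwiow mopy jpea gwasw
Hunk 4: at line 2 remove [mopy,jpea] add [byif,fac,loec] -> 6 lines: abnsr jwiow byif fac loec gwasw
Hunk 5: at line 2 remove [fac] add [elcuq,fmy,kzwp] -> 8 lines: abnsr jwiow byif elcuq fmy kzwp loec gwasw
Hunk 6: at line 3 remove [elcuq,fmy] add [vea] -> 7 lines: abnsr jwiow byif vea kzwp loec gwasw
Final line 7: gwasw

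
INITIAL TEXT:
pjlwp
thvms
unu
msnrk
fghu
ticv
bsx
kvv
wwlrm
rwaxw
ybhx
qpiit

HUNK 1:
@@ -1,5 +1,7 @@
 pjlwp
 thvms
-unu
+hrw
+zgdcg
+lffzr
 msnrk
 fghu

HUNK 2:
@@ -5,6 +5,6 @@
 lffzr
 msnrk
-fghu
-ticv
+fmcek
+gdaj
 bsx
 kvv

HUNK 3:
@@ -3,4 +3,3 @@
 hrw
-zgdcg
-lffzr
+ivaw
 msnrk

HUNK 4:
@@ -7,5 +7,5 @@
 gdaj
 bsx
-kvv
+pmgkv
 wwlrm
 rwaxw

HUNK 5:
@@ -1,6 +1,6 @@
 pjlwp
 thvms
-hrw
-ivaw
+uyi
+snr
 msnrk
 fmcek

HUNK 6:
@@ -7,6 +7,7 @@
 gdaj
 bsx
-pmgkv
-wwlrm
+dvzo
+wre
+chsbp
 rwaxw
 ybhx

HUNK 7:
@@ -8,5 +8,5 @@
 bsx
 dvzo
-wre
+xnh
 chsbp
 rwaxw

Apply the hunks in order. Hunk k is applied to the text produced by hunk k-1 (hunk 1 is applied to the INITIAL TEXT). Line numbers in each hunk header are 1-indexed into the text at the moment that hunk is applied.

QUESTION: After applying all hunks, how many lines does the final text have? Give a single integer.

Hunk 1: at line 1 remove [unu] add [hrw,zgdcg,lffzr] -> 14 lines: pjlwp thvms hrw zgdcg lffzr msnrk fghu ticv bsx kvv wwlrm rwaxw ybhx qpiit
Hunk 2: at line 5 remove [fghu,ticv] add [fmcek,gdaj] -> 14 lines: pjlwp thvms hrw zgdcg lffzr msnrk fmcek gdaj bsx kvv wwlrm rwaxw ybhx qpiit
Hunk 3: at line 3 remove [zgdcg,lffzr] add [ivaw] -> 13 lines: pjlwp thvms hrw ivaw msnrk fmcek gdaj bsx kvv wwlrm rwaxw ybhx qpiit
Hunk 4: at line 7 remove [kvv] add [pmgkv] -> 13 lines: pjlwp thvms hrw ivaw msnrk fmcek gdaj bsx pmgkv wwlrm rwaxw ybhx qpiit
Hunk 5: at line 1 remove [hrw,ivaw] add [uyi,snr] -> 13 lines: pjlwp thvms uyi snr msnrk fmcek gdaj bsx pmgkv wwlrm rwaxw ybhx qpiit
Hunk 6: at line 7 remove [pmgkv,wwlrm] add [dvzo,wre,chsbp] -> 14 lines: pjlwp thvms uyi snr msnrk fmcek gdaj bsx dvzo wre chsbp rwaxw ybhx qpiit
Hunk 7: at line 8 remove [wre] add [xnh] -> 14 lines: pjlwp thvms uyi snr msnrk fmcek gdaj bsx dvzo xnh chsbp rwaxw ybhx qpiit
Final line count: 14

Answer: 14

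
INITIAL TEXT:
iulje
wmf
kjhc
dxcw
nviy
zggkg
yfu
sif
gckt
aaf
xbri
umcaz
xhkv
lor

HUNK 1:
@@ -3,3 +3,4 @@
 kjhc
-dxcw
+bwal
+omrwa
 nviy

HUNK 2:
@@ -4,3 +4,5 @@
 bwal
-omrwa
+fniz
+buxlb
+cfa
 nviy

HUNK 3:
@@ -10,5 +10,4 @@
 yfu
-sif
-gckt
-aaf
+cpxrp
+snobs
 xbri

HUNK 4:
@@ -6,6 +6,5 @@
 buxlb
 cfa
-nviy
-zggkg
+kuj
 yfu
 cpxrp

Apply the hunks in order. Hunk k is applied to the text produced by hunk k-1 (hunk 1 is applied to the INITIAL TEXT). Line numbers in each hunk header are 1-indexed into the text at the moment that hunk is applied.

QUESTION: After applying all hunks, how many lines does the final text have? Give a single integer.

Answer: 15

Derivation:
Hunk 1: at line 3 remove [dxcw] add [bwal,omrwa] -> 15 lines: iulje wmf kjhc bwal omrwa nviy zggkg yfu sif gckt aaf xbri umcaz xhkv lor
Hunk 2: at line 4 remove [omrwa] add [fniz,buxlb,cfa] -> 17 lines: iulje wmf kjhc bwal fniz buxlb cfa nviy zggkg yfu sif gckt aaf xbri umcaz xhkv lor
Hunk 3: at line 10 remove [sif,gckt,aaf] add [cpxrp,snobs] -> 16 lines: iulje wmf kjhc bwal fniz buxlb cfa nviy zggkg yfu cpxrp snobs xbri umcaz xhkv lor
Hunk 4: at line 6 remove [nviy,zggkg] add [kuj] -> 15 lines: iulje wmf kjhc bwal fniz buxlb cfa kuj yfu cpxrp snobs xbri umcaz xhkv lor
Final line count: 15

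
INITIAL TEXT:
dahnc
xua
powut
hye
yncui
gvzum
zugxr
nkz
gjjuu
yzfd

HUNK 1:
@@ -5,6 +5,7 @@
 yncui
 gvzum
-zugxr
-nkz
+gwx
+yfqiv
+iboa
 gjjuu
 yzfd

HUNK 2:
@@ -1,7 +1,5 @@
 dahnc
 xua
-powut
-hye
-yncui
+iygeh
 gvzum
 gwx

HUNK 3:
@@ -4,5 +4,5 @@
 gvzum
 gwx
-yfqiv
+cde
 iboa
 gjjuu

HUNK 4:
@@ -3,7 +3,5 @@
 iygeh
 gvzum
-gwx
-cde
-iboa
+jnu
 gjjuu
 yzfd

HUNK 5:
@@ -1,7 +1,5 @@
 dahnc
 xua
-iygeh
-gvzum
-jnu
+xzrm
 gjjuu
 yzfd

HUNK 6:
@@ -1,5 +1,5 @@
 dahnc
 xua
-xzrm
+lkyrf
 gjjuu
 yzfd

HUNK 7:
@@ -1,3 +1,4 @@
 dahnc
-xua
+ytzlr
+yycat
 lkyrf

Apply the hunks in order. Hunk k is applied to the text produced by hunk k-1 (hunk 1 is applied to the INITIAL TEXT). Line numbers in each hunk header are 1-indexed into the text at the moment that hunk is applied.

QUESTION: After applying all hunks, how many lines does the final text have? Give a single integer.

Hunk 1: at line 5 remove [zugxr,nkz] add [gwx,yfqiv,iboa] -> 11 lines: dahnc xua powut hye yncui gvzum gwx yfqiv iboa gjjuu yzfd
Hunk 2: at line 1 remove [powut,hye,yncui] add [iygeh] -> 9 lines: dahnc xua iygeh gvzum gwx yfqiv iboa gjjuu yzfd
Hunk 3: at line 4 remove [yfqiv] add [cde] -> 9 lines: dahnc xua iygeh gvzum gwx cde iboa gjjuu yzfd
Hunk 4: at line 3 remove [gwx,cde,iboa] add [jnu] -> 7 lines: dahnc xua iygeh gvzum jnu gjjuu yzfd
Hunk 5: at line 1 remove [iygeh,gvzum,jnu] add [xzrm] -> 5 lines: dahnc xua xzrm gjjuu yzfd
Hunk 6: at line 1 remove [xzrm] add [lkyrf] -> 5 lines: dahnc xua lkyrf gjjuu yzfd
Hunk 7: at line 1 remove [xua] add [ytzlr,yycat] -> 6 lines: dahnc ytzlr yycat lkyrf gjjuu yzfd
Final line count: 6

Answer: 6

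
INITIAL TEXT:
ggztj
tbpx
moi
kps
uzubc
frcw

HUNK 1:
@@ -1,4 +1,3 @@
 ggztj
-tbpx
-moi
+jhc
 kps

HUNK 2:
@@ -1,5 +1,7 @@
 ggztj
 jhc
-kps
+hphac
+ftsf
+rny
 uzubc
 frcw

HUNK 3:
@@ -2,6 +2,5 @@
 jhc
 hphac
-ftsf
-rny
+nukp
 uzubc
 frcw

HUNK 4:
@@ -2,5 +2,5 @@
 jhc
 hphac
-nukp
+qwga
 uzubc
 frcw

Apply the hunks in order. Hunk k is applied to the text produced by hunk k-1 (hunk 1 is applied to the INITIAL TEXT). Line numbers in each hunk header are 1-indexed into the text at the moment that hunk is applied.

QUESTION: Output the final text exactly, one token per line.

Answer: ggztj
jhc
hphac
qwga
uzubc
frcw

Derivation:
Hunk 1: at line 1 remove [tbpx,moi] add [jhc] -> 5 lines: ggztj jhc kps uzubc frcw
Hunk 2: at line 1 remove [kps] add [hphac,ftsf,rny] -> 7 lines: ggztj jhc hphac ftsf rny uzubc frcw
Hunk 3: at line 2 remove [ftsf,rny] add [nukp] -> 6 lines: ggztj jhc hphac nukp uzubc frcw
Hunk 4: at line 2 remove [nukp] add [qwga] -> 6 lines: ggztj jhc hphac qwga uzubc frcw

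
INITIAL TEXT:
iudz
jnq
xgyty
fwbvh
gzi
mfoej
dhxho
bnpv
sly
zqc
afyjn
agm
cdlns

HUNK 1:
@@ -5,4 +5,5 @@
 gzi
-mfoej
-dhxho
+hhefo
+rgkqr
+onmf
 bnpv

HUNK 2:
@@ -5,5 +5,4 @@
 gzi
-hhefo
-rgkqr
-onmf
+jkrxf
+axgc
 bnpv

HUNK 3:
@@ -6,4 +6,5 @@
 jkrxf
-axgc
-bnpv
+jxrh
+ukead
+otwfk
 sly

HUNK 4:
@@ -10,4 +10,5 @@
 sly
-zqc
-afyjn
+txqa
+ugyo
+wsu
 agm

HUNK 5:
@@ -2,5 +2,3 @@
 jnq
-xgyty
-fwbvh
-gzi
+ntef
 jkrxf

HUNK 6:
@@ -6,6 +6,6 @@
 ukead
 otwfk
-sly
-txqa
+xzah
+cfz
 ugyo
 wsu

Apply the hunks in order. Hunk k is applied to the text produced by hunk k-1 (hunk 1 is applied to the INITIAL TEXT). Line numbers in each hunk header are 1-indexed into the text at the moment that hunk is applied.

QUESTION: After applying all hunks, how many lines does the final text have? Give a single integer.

Hunk 1: at line 5 remove [mfoej,dhxho] add [hhefo,rgkqr,onmf] -> 14 lines: iudz jnq xgyty fwbvh gzi hhefo rgkqr onmf bnpv sly zqc afyjn agm cdlns
Hunk 2: at line 5 remove [hhefo,rgkqr,onmf] add [jkrxf,axgc] -> 13 lines: iudz jnq xgyty fwbvh gzi jkrxf axgc bnpv sly zqc afyjn agm cdlns
Hunk 3: at line 6 remove [axgc,bnpv] add [jxrh,ukead,otwfk] -> 14 lines: iudz jnq xgyty fwbvh gzi jkrxf jxrh ukead otwfk sly zqc afyjn agm cdlns
Hunk 4: at line 10 remove [zqc,afyjn] add [txqa,ugyo,wsu] -> 15 lines: iudz jnq xgyty fwbvh gzi jkrxf jxrh ukead otwfk sly txqa ugyo wsu agm cdlns
Hunk 5: at line 2 remove [xgyty,fwbvh,gzi] add [ntef] -> 13 lines: iudz jnq ntef jkrxf jxrh ukead otwfk sly txqa ugyo wsu agm cdlns
Hunk 6: at line 6 remove [sly,txqa] add [xzah,cfz] -> 13 lines: iudz jnq ntef jkrxf jxrh ukead otwfk xzah cfz ugyo wsu agm cdlns
Final line count: 13

Answer: 13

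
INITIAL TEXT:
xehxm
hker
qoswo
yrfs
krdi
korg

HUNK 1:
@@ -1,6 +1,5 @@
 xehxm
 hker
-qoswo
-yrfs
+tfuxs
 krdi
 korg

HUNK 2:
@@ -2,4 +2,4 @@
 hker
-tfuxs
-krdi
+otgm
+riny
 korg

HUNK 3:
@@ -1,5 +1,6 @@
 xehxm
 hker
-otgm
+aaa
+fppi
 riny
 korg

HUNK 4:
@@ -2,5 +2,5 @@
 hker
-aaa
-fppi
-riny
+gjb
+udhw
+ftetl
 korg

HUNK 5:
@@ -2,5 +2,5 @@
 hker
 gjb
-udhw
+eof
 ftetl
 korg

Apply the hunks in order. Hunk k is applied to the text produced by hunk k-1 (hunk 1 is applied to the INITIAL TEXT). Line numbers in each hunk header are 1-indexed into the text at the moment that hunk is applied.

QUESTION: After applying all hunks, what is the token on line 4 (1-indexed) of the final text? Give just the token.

Answer: eof

Derivation:
Hunk 1: at line 1 remove [qoswo,yrfs] add [tfuxs] -> 5 lines: xehxm hker tfuxs krdi korg
Hunk 2: at line 2 remove [tfuxs,krdi] add [otgm,riny] -> 5 lines: xehxm hker otgm riny korg
Hunk 3: at line 1 remove [otgm] add [aaa,fppi] -> 6 lines: xehxm hker aaa fppi riny korg
Hunk 4: at line 2 remove [aaa,fppi,riny] add [gjb,udhw,ftetl] -> 6 lines: xehxm hker gjb udhw ftetl korg
Hunk 5: at line 2 remove [udhw] add [eof] -> 6 lines: xehxm hker gjb eof ftetl korg
Final line 4: eof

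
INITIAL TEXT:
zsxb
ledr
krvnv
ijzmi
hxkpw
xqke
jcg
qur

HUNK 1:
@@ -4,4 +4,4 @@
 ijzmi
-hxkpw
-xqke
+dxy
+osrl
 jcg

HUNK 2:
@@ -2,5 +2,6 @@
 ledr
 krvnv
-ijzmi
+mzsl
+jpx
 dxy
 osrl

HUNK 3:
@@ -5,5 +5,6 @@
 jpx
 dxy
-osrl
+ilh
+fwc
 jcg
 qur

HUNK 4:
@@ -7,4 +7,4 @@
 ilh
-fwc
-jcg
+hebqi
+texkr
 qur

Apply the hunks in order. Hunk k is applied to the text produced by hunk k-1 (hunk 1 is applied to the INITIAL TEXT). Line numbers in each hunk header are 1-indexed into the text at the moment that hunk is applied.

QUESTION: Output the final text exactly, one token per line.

Answer: zsxb
ledr
krvnv
mzsl
jpx
dxy
ilh
hebqi
texkr
qur

Derivation:
Hunk 1: at line 4 remove [hxkpw,xqke] add [dxy,osrl] -> 8 lines: zsxb ledr krvnv ijzmi dxy osrl jcg qur
Hunk 2: at line 2 remove [ijzmi] add [mzsl,jpx] -> 9 lines: zsxb ledr krvnv mzsl jpx dxy osrl jcg qur
Hunk 3: at line 5 remove [osrl] add [ilh,fwc] -> 10 lines: zsxb ledr krvnv mzsl jpx dxy ilh fwc jcg qur
Hunk 4: at line 7 remove [fwc,jcg] add [hebqi,texkr] -> 10 lines: zsxb ledr krvnv mzsl jpx dxy ilh hebqi texkr qur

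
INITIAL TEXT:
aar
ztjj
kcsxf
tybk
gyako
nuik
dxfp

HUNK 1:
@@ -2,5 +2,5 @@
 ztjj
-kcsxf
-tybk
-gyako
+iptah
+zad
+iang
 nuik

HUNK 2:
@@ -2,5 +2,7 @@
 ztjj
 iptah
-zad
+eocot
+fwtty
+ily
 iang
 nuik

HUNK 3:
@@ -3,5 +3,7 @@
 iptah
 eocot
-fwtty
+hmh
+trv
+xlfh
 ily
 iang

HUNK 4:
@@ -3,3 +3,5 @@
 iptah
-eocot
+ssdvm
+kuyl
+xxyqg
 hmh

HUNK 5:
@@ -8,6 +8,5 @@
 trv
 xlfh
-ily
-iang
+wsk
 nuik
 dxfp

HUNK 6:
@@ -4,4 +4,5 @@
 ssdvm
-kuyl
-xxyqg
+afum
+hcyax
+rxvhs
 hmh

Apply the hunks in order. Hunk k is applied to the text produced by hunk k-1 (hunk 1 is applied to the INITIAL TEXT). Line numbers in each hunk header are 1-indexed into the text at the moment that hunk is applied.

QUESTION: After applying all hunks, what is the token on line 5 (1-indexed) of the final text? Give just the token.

Hunk 1: at line 2 remove [kcsxf,tybk,gyako] add [iptah,zad,iang] -> 7 lines: aar ztjj iptah zad iang nuik dxfp
Hunk 2: at line 2 remove [zad] add [eocot,fwtty,ily] -> 9 lines: aar ztjj iptah eocot fwtty ily iang nuik dxfp
Hunk 3: at line 3 remove [fwtty] add [hmh,trv,xlfh] -> 11 lines: aar ztjj iptah eocot hmh trv xlfh ily iang nuik dxfp
Hunk 4: at line 3 remove [eocot] add [ssdvm,kuyl,xxyqg] -> 13 lines: aar ztjj iptah ssdvm kuyl xxyqg hmh trv xlfh ily iang nuik dxfp
Hunk 5: at line 8 remove [ily,iang] add [wsk] -> 12 lines: aar ztjj iptah ssdvm kuyl xxyqg hmh trv xlfh wsk nuik dxfp
Hunk 6: at line 4 remove [kuyl,xxyqg] add [afum,hcyax,rxvhs] -> 13 lines: aar ztjj iptah ssdvm afum hcyax rxvhs hmh trv xlfh wsk nuik dxfp
Final line 5: afum

Answer: afum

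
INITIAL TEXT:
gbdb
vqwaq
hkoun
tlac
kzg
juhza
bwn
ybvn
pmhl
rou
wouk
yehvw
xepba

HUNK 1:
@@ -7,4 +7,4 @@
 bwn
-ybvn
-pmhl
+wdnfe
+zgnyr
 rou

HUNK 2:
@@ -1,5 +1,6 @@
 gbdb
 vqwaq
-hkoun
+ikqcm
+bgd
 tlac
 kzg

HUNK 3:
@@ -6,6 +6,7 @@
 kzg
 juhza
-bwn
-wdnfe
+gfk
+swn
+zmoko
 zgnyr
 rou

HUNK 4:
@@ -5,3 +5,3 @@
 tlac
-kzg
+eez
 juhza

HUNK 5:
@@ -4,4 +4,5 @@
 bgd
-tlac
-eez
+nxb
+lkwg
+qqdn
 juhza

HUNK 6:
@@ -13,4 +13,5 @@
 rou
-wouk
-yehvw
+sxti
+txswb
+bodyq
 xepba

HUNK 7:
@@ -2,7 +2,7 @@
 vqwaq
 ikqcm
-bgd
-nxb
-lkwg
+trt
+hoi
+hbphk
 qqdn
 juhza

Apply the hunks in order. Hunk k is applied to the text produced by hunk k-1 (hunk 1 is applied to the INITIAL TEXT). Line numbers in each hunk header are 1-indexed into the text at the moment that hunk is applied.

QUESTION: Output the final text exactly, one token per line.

Answer: gbdb
vqwaq
ikqcm
trt
hoi
hbphk
qqdn
juhza
gfk
swn
zmoko
zgnyr
rou
sxti
txswb
bodyq
xepba

Derivation:
Hunk 1: at line 7 remove [ybvn,pmhl] add [wdnfe,zgnyr] -> 13 lines: gbdb vqwaq hkoun tlac kzg juhza bwn wdnfe zgnyr rou wouk yehvw xepba
Hunk 2: at line 1 remove [hkoun] add [ikqcm,bgd] -> 14 lines: gbdb vqwaq ikqcm bgd tlac kzg juhza bwn wdnfe zgnyr rou wouk yehvw xepba
Hunk 3: at line 6 remove [bwn,wdnfe] add [gfk,swn,zmoko] -> 15 lines: gbdb vqwaq ikqcm bgd tlac kzg juhza gfk swn zmoko zgnyr rou wouk yehvw xepba
Hunk 4: at line 5 remove [kzg] add [eez] -> 15 lines: gbdb vqwaq ikqcm bgd tlac eez juhza gfk swn zmoko zgnyr rou wouk yehvw xepba
Hunk 5: at line 4 remove [tlac,eez] add [nxb,lkwg,qqdn] -> 16 lines: gbdb vqwaq ikqcm bgd nxb lkwg qqdn juhza gfk swn zmoko zgnyr rou wouk yehvw xepba
Hunk 6: at line 13 remove [wouk,yehvw] add [sxti,txswb,bodyq] -> 17 lines: gbdb vqwaq ikqcm bgd nxb lkwg qqdn juhza gfk swn zmoko zgnyr rou sxti txswb bodyq xepba
Hunk 7: at line 2 remove [bgd,nxb,lkwg] add [trt,hoi,hbphk] -> 17 lines: gbdb vqwaq ikqcm trt hoi hbphk qqdn juhza gfk swn zmoko zgnyr rou sxti txswb bodyq xepba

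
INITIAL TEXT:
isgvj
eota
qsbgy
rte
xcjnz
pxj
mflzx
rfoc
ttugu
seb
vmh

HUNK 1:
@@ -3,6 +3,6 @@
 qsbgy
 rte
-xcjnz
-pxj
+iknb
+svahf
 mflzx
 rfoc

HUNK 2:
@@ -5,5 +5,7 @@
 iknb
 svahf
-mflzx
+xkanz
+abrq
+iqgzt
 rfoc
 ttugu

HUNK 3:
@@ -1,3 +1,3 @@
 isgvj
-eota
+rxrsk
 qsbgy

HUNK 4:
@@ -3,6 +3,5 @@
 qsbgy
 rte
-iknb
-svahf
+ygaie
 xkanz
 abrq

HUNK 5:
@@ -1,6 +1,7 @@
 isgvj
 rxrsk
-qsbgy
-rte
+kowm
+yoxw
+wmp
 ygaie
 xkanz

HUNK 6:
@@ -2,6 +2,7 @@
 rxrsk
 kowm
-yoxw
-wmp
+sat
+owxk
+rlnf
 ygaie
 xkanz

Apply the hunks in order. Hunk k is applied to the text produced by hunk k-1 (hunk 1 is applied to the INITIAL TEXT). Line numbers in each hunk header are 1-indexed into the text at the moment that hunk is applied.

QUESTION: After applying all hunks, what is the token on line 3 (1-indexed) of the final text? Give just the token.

Answer: kowm

Derivation:
Hunk 1: at line 3 remove [xcjnz,pxj] add [iknb,svahf] -> 11 lines: isgvj eota qsbgy rte iknb svahf mflzx rfoc ttugu seb vmh
Hunk 2: at line 5 remove [mflzx] add [xkanz,abrq,iqgzt] -> 13 lines: isgvj eota qsbgy rte iknb svahf xkanz abrq iqgzt rfoc ttugu seb vmh
Hunk 3: at line 1 remove [eota] add [rxrsk] -> 13 lines: isgvj rxrsk qsbgy rte iknb svahf xkanz abrq iqgzt rfoc ttugu seb vmh
Hunk 4: at line 3 remove [iknb,svahf] add [ygaie] -> 12 lines: isgvj rxrsk qsbgy rte ygaie xkanz abrq iqgzt rfoc ttugu seb vmh
Hunk 5: at line 1 remove [qsbgy,rte] add [kowm,yoxw,wmp] -> 13 lines: isgvj rxrsk kowm yoxw wmp ygaie xkanz abrq iqgzt rfoc ttugu seb vmh
Hunk 6: at line 2 remove [yoxw,wmp] add [sat,owxk,rlnf] -> 14 lines: isgvj rxrsk kowm sat owxk rlnf ygaie xkanz abrq iqgzt rfoc ttugu seb vmh
Final line 3: kowm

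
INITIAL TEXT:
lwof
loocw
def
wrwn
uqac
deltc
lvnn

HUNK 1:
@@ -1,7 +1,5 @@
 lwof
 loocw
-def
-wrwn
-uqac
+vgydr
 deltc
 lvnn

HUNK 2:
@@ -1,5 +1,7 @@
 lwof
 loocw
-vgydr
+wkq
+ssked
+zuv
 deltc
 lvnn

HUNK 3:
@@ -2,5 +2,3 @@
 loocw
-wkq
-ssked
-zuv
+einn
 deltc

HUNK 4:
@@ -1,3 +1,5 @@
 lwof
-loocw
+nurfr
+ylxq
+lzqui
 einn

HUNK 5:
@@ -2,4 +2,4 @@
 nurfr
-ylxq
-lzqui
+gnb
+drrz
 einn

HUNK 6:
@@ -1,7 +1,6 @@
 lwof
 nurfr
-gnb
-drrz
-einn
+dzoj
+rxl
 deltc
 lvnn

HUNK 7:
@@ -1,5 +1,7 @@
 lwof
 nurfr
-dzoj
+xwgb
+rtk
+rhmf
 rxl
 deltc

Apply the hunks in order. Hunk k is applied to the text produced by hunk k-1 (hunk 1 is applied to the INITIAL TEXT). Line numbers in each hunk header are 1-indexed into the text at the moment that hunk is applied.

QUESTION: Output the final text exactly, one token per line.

Hunk 1: at line 1 remove [def,wrwn,uqac] add [vgydr] -> 5 lines: lwof loocw vgydr deltc lvnn
Hunk 2: at line 1 remove [vgydr] add [wkq,ssked,zuv] -> 7 lines: lwof loocw wkq ssked zuv deltc lvnn
Hunk 3: at line 2 remove [wkq,ssked,zuv] add [einn] -> 5 lines: lwof loocw einn deltc lvnn
Hunk 4: at line 1 remove [loocw] add [nurfr,ylxq,lzqui] -> 7 lines: lwof nurfr ylxq lzqui einn deltc lvnn
Hunk 5: at line 2 remove [ylxq,lzqui] add [gnb,drrz] -> 7 lines: lwof nurfr gnb drrz einn deltc lvnn
Hunk 6: at line 1 remove [gnb,drrz,einn] add [dzoj,rxl] -> 6 lines: lwof nurfr dzoj rxl deltc lvnn
Hunk 7: at line 1 remove [dzoj] add [xwgb,rtk,rhmf] -> 8 lines: lwof nurfr xwgb rtk rhmf rxl deltc lvnn

Answer: lwof
nurfr
xwgb
rtk
rhmf
rxl
deltc
lvnn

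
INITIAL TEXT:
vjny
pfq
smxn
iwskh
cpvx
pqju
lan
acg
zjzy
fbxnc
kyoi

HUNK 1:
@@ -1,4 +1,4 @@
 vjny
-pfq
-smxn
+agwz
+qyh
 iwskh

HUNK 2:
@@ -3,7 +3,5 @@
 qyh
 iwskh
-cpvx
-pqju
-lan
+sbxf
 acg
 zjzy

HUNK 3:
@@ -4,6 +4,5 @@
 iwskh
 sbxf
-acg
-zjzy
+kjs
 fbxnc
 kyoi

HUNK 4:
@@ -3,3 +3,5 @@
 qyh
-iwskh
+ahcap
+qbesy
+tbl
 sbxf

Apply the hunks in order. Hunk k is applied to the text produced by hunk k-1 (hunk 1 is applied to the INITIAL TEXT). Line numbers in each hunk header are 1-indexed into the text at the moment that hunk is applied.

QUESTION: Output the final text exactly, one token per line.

Answer: vjny
agwz
qyh
ahcap
qbesy
tbl
sbxf
kjs
fbxnc
kyoi

Derivation:
Hunk 1: at line 1 remove [pfq,smxn] add [agwz,qyh] -> 11 lines: vjny agwz qyh iwskh cpvx pqju lan acg zjzy fbxnc kyoi
Hunk 2: at line 3 remove [cpvx,pqju,lan] add [sbxf] -> 9 lines: vjny agwz qyh iwskh sbxf acg zjzy fbxnc kyoi
Hunk 3: at line 4 remove [acg,zjzy] add [kjs] -> 8 lines: vjny agwz qyh iwskh sbxf kjs fbxnc kyoi
Hunk 4: at line 3 remove [iwskh] add [ahcap,qbesy,tbl] -> 10 lines: vjny agwz qyh ahcap qbesy tbl sbxf kjs fbxnc kyoi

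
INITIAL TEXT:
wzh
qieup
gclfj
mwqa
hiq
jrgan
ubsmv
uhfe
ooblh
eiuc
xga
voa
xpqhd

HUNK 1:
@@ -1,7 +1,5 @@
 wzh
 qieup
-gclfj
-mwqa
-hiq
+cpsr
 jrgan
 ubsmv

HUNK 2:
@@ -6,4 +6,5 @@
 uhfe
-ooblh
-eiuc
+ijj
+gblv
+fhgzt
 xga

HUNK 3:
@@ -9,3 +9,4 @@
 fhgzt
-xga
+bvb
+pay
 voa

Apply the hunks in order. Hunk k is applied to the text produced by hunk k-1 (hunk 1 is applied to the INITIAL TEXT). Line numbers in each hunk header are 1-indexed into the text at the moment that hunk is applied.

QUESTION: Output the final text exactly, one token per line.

Answer: wzh
qieup
cpsr
jrgan
ubsmv
uhfe
ijj
gblv
fhgzt
bvb
pay
voa
xpqhd

Derivation:
Hunk 1: at line 1 remove [gclfj,mwqa,hiq] add [cpsr] -> 11 lines: wzh qieup cpsr jrgan ubsmv uhfe ooblh eiuc xga voa xpqhd
Hunk 2: at line 6 remove [ooblh,eiuc] add [ijj,gblv,fhgzt] -> 12 lines: wzh qieup cpsr jrgan ubsmv uhfe ijj gblv fhgzt xga voa xpqhd
Hunk 3: at line 9 remove [xga] add [bvb,pay] -> 13 lines: wzh qieup cpsr jrgan ubsmv uhfe ijj gblv fhgzt bvb pay voa xpqhd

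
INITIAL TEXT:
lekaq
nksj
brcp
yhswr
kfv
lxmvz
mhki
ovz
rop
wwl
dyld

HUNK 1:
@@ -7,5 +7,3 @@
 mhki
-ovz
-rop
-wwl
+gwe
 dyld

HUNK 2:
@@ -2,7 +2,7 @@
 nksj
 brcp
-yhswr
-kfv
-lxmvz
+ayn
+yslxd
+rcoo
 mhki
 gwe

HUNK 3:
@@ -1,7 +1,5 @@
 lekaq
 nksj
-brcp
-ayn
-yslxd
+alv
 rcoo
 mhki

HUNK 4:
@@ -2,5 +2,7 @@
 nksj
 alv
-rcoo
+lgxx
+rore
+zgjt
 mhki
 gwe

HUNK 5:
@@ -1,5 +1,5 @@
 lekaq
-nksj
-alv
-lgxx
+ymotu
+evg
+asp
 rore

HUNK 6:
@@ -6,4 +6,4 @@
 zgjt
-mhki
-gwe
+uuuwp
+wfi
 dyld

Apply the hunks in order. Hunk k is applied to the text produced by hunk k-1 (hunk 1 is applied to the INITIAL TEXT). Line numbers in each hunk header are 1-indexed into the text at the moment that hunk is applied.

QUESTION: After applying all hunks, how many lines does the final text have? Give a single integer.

Hunk 1: at line 7 remove [ovz,rop,wwl] add [gwe] -> 9 lines: lekaq nksj brcp yhswr kfv lxmvz mhki gwe dyld
Hunk 2: at line 2 remove [yhswr,kfv,lxmvz] add [ayn,yslxd,rcoo] -> 9 lines: lekaq nksj brcp ayn yslxd rcoo mhki gwe dyld
Hunk 3: at line 1 remove [brcp,ayn,yslxd] add [alv] -> 7 lines: lekaq nksj alv rcoo mhki gwe dyld
Hunk 4: at line 2 remove [rcoo] add [lgxx,rore,zgjt] -> 9 lines: lekaq nksj alv lgxx rore zgjt mhki gwe dyld
Hunk 5: at line 1 remove [nksj,alv,lgxx] add [ymotu,evg,asp] -> 9 lines: lekaq ymotu evg asp rore zgjt mhki gwe dyld
Hunk 6: at line 6 remove [mhki,gwe] add [uuuwp,wfi] -> 9 lines: lekaq ymotu evg asp rore zgjt uuuwp wfi dyld
Final line count: 9

Answer: 9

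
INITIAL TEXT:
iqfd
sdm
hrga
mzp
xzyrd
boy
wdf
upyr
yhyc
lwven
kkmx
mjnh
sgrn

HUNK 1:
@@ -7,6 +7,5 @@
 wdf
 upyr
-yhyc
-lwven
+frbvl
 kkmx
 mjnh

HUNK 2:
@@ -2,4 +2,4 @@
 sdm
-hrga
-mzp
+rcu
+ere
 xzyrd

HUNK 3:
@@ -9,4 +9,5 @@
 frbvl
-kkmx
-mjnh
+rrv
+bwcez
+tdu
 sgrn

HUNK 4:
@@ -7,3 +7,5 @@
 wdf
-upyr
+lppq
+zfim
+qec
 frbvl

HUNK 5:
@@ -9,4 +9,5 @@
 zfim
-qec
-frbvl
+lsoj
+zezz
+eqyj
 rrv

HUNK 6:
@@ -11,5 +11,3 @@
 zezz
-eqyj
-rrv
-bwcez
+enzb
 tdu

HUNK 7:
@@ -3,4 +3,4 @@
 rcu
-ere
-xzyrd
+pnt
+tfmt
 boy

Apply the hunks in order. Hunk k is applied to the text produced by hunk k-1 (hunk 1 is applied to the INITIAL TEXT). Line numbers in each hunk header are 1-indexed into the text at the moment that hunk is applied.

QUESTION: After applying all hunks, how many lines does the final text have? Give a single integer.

Hunk 1: at line 7 remove [yhyc,lwven] add [frbvl] -> 12 lines: iqfd sdm hrga mzp xzyrd boy wdf upyr frbvl kkmx mjnh sgrn
Hunk 2: at line 2 remove [hrga,mzp] add [rcu,ere] -> 12 lines: iqfd sdm rcu ere xzyrd boy wdf upyr frbvl kkmx mjnh sgrn
Hunk 3: at line 9 remove [kkmx,mjnh] add [rrv,bwcez,tdu] -> 13 lines: iqfd sdm rcu ere xzyrd boy wdf upyr frbvl rrv bwcez tdu sgrn
Hunk 4: at line 7 remove [upyr] add [lppq,zfim,qec] -> 15 lines: iqfd sdm rcu ere xzyrd boy wdf lppq zfim qec frbvl rrv bwcez tdu sgrn
Hunk 5: at line 9 remove [qec,frbvl] add [lsoj,zezz,eqyj] -> 16 lines: iqfd sdm rcu ere xzyrd boy wdf lppq zfim lsoj zezz eqyj rrv bwcez tdu sgrn
Hunk 6: at line 11 remove [eqyj,rrv,bwcez] add [enzb] -> 14 lines: iqfd sdm rcu ere xzyrd boy wdf lppq zfim lsoj zezz enzb tdu sgrn
Hunk 7: at line 3 remove [ere,xzyrd] add [pnt,tfmt] -> 14 lines: iqfd sdm rcu pnt tfmt boy wdf lppq zfim lsoj zezz enzb tdu sgrn
Final line count: 14

Answer: 14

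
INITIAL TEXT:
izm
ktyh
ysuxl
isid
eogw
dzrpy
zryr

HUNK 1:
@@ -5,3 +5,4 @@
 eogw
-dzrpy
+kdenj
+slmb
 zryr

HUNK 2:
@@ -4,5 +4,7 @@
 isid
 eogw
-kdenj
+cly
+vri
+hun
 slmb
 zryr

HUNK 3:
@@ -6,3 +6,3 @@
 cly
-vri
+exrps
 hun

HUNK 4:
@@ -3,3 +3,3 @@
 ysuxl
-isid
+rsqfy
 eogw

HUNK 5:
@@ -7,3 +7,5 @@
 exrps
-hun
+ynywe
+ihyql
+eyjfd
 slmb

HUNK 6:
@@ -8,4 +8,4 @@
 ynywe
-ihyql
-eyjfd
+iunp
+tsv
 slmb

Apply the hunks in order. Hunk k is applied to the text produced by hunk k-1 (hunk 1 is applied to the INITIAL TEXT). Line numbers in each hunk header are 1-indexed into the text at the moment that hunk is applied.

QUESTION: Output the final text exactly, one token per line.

Answer: izm
ktyh
ysuxl
rsqfy
eogw
cly
exrps
ynywe
iunp
tsv
slmb
zryr

Derivation:
Hunk 1: at line 5 remove [dzrpy] add [kdenj,slmb] -> 8 lines: izm ktyh ysuxl isid eogw kdenj slmb zryr
Hunk 2: at line 4 remove [kdenj] add [cly,vri,hun] -> 10 lines: izm ktyh ysuxl isid eogw cly vri hun slmb zryr
Hunk 3: at line 6 remove [vri] add [exrps] -> 10 lines: izm ktyh ysuxl isid eogw cly exrps hun slmb zryr
Hunk 4: at line 3 remove [isid] add [rsqfy] -> 10 lines: izm ktyh ysuxl rsqfy eogw cly exrps hun slmb zryr
Hunk 5: at line 7 remove [hun] add [ynywe,ihyql,eyjfd] -> 12 lines: izm ktyh ysuxl rsqfy eogw cly exrps ynywe ihyql eyjfd slmb zryr
Hunk 6: at line 8 remove [ihyql,eyjfd] add [iunp,tsv] -> 12 lines: izm ktyh ysuxl rsqfy eogw cly exrps ynywe iunp tsv slmb zryr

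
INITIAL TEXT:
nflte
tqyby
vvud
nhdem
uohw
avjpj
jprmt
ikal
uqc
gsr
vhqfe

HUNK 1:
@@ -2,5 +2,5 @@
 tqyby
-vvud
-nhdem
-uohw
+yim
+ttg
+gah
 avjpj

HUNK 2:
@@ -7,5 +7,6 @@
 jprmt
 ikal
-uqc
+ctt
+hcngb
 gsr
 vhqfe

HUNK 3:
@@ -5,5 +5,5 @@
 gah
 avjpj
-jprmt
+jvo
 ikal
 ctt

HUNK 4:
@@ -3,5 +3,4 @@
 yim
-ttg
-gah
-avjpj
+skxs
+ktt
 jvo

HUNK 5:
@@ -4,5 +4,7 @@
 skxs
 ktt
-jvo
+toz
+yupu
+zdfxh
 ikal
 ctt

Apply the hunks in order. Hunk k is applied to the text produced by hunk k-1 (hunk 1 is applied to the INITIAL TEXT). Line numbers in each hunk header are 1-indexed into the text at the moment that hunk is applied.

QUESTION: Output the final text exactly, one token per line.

Hunk 1: at line 2 remove [vvud,nhdem,uohw] add [yim,ttg,gah] -> 11 lines: nflte tqyby yim ttg gah avjpj jprmt ikal uqc gsr vhqfe
Hunk 2: at line 7 remove [uqc] add [ctt,hcngb] -> 12 lines: nflte tqyby yim ttg gah avjpj jprmt ikal ctt hcngb gsr vhqfe
Hunk 3: at line 5 remove [jprmt] add [jvo] -> 12 lines: nflte tqyby yim ttg gah avjpj jvo ikal ctt hcngb gsr vhqfe
Hunk 4: at line 3 remove [ttg,gah,avjpj] add [skxs,ktt] -> 11 lines: nflte tqyby yim skxs ktt jvo ikal ctt hcngb gsr vhqfe
Hunk 5: at line 4 remove [jvo] add [toz,yupu,zdfxh] -> 13 lines: nflte tqyby yim skxs ktt toz yupu zdfxh ikal ctt hcngb gsr vhqfe

Answer: nflte
tqyby
yim
skxs
ktt
toz
yupu
zdfxh
ikal
ctt
hcngb
gsr
vhqfe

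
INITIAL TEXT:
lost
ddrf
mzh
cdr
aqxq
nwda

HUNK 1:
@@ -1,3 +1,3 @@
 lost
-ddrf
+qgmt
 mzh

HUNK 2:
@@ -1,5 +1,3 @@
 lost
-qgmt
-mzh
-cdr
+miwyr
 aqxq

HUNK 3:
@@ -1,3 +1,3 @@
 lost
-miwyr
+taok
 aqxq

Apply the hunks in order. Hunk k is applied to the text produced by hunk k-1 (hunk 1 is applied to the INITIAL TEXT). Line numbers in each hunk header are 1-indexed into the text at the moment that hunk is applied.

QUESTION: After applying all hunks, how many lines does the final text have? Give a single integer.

Hunk 1: at line 1 remove [ddrf] add [qgmt] -> 6 lines: lost qgmt mzh cdr aqxq nwda
Hunk 2: at line 1 remove [qgmt,mzh,cdr] add [miwyr] -> 4 lines: lost miwyr aqxq nwda
Hunk 3: at line 1 remove [miwyr] add [taok] -> 4 lines: lost taok aqxq nwda
Final line count: 4

Answer: 4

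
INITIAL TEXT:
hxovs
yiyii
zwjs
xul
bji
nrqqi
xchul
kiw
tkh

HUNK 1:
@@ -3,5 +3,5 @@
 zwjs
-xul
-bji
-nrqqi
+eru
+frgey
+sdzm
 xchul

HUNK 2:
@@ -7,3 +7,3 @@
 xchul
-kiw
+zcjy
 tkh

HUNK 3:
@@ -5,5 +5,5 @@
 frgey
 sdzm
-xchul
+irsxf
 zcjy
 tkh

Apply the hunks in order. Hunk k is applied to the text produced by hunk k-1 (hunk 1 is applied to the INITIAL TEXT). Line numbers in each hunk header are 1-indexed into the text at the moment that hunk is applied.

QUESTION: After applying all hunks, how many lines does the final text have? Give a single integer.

Hunk 1: at line 3 remove [xul,bji,nrqqi] add [eru,frgey,sdzm] -> 9 lines: hxovs yiyii zwjs eru frgey sdzm xchul kiw tkh
Hunk 2: at line 7 remove [kiw] add [zcjy] -> 9 lines: hxovs yiyii zwjs eru frgey sdzm xchul zcjy tkh
Hunk 3: at line 5 remove [xchul] add [irsxf] -> 9 lines: hxovs yiyii zwjs eru frgey sdzm irsxf zcjy tkh
Final line count: 9

Answer: 9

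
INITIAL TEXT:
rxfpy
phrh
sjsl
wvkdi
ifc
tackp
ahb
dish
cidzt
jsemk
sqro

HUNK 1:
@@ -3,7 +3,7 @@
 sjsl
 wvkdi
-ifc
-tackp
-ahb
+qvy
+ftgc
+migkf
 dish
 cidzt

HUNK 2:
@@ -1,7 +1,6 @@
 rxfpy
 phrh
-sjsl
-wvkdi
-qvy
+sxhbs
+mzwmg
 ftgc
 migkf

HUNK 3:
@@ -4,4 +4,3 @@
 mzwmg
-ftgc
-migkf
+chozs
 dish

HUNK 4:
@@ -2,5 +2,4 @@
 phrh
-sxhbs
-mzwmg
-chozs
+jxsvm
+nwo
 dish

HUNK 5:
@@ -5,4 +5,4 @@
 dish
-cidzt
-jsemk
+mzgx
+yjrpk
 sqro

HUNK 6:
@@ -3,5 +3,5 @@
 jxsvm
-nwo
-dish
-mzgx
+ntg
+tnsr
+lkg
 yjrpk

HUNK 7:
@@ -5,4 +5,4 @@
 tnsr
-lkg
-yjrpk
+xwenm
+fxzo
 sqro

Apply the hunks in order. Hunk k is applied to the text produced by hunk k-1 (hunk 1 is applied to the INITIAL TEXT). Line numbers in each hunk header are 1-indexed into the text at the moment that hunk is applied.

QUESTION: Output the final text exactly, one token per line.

Answer: rxfpy
phrh
jxsvm
ntg
tnsr
xwenm
fxzo
sqro

Derivation:
Hunk 1: at line 3 remove [ifc,tackp,ahb] add [qvy,ftgc,migkf] -> 11 lines: rxfpy phrh sjsl wvkdi qvy ftgc migkf dish cidzt jsemk sqro
Hunk 2: at line 1 remove [sjsl,wvkdi,qvy] add [sxhbs,mzwmg] -> 10 lines: rxfpy phrh sxhbs mzwmg ftgc migkf dish cidzt jsemk sqro
Hunk 3: at line 4 remove [ftgc,migkf] add [chozs] -> 9 lines: rxfpy phrh sxhbs mzwmg chozs dish cidzt jsemk sqro
Hunk 4: at line 2 remove [sxhbs,mzwmg,chozs] add [jxsvm,nwo] -> 8 lines: rxfpy phrh jxsvm nwo dish cidzt jsemk sqro
Hunk 5: at line 5 remove [cidzt,jsemk] add [mzgx,yjrpk] -> 8 lines: rxfpy phrh jxsvm nwo dish mzgx yjrpk sqro
Hunk 6: at line 3 remove [nwo,dish,mzgx] add [ntg,tnsr,lkg] -> 8 lines: rxfpy phrh jxsvm ntg tnsr lkg yjrpk sqro
Hunk 7: at line 5 remove [lkg,yjrpk] add [xwenm,fxzo] -> 8 lines: rxfpy phrh jxsvm ntg tnsr xwenm fxzo sqro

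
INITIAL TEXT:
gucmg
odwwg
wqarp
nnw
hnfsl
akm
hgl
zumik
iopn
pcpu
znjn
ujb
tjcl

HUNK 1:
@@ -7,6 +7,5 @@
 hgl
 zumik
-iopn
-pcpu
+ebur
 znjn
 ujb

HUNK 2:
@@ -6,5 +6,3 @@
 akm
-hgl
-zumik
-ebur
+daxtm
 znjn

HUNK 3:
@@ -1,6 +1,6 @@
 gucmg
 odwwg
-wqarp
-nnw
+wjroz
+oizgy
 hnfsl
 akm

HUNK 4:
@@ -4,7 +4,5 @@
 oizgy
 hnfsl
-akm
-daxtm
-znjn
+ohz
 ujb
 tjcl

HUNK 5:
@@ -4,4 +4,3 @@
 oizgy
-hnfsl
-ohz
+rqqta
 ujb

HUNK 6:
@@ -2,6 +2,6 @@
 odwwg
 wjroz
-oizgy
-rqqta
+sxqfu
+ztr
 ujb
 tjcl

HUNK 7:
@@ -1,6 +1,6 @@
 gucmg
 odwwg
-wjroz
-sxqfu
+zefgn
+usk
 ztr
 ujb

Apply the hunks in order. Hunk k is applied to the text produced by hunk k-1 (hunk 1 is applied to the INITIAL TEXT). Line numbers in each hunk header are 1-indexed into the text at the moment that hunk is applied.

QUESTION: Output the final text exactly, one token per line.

Answer: gucmg
odwwg
zefgn
usk
ztr
ujb
tjcl

Derivation:
Hunk 1: at line 7 remove [iopn,pcpu] add [ebur] -> 12 lines: gucmg odwwg wqarp nnw hnfsl akm hgl zumik ebur znjn ujb tjcl
Hunk 2: at line 6 remove [hgl,zumik,ebur] add [daxtm] -> 10 lines: gucmg odwwg wqarp nnw hnfsl akm daxtm znjn ujb tjcl
Hunk 3: at line 1 remove [wqarp,nnw] add [wjroz,oizgy] -> 10 lines: gucmg odwwg wjroz oizgy hnfsl akm daxtm znjn ujb tjcl
Hunk 4: at line 4 remove [akm,daxtm,znjn] add [ohz] -> 8 lines: gucmg odwwg wjroz oizgy hnfsl ohz ujb tjcl
Hunk 5: at line 4 remove [hnfsl,ohz] add [rqqta] -> 7 lines: gucmg odwwg wjroz oizgy rqqta ujb tjcl
Hunk 6: at line 2 remove [oizgy,rqqta] add [sxqfu,ztr] -> 7 lines: gucmg odwwg wjroz sxqfu ztr ujb tjcl
Hunk 7: at line 1 remove [wjroz,sxqfu] add [zefgn,usk] -> 7 lines: gucmg odwwg zefgn usk ztr ujb tjcl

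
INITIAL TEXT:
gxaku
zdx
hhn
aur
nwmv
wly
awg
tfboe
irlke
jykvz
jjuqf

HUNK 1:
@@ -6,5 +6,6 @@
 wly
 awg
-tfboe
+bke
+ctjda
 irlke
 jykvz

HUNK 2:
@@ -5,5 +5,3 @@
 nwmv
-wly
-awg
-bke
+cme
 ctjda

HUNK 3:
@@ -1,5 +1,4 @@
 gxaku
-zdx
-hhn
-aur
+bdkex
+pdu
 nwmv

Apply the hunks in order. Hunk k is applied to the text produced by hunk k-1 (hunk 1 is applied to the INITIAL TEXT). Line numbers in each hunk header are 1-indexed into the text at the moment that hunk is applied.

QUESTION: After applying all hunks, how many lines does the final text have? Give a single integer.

Hunk 1: at line 6 remove [tfboe] add [bke,ctjda] -> 12 lines: gxaku zdx hhn aur nwmv wly awg bke ctjda irlke jykvz jjuqf
Hunk 2: at line 5 remove [wly,awg,bke] add [cme] -> 10 lines: gxaku zdx hhn aur nwmv cme ctjda irlke jykvz jjuqf
Hunk 3: at line 1 remove [zdx,hhn,aur] add [bdkex,pdu] -> 9 lines: gxaku bdkex pdu nwmv cme ctjda irlke jykvz jjuqf
Final line count: 9

Answer: 9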